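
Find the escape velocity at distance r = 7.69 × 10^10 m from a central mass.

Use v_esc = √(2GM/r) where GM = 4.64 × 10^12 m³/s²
r = 7.69 × 10^10 m
GM = 4.64 × 10^12 m³/s²
2GM/r = 2 × (4.64 × 10^12) / (7.69 × 10^10) = 120.676 m²/s²
v_esc = √(2GM/r) = 10.9853 m/s ≈ 10.99 m/s

Final answer: 10.99 m/s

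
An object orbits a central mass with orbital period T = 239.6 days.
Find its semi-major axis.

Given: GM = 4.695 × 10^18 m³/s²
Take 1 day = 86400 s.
T = 239.6 days = 2.07014 × 10^7 s
GM = 4.695 × 10^18 m³/s²
Kepler's third law: a³ = GM T² / (4π²)
T² = 4.2855 × 10^14 s²
a³ = (4.695 × 10^18) × (4.2855 × 10^14) / (4π²) = 5.09656 × 10^31 m³
a = (a³)^(1/3) = 3.7076 × 10^10 m ≈ 37.08 Gm

Final answer: 37.08 Gm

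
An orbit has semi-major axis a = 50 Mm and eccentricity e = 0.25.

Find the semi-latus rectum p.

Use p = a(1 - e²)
a = 50 Mm = 5 × 10^7 m
e = 0.25,  e² = 0.0625,  1 − e² = 0.9375
p = a(1 − e²) = 5 × 10^7 m × 0.9375 = 4.6875 × 10^7 m ≈ 46.88 Mm

Final answer: p = 46.88 Mm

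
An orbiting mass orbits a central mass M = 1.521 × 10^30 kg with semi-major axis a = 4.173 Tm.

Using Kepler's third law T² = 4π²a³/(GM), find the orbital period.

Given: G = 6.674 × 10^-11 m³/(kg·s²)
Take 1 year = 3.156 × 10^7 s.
M = 1.521 × 10^30 kg
GM = G × M = 6.674 × 10^-11 × 1.521 × 10^30 = 1.01512 × 10^20 m³/s²
a = 4.173 Tm = 4.173 × 10^12 m
a³ = 7.26683 × 10^37 m³
T = 2π √(a³/GM) = 2π √((7.26683 × 10^37) / (1.01512 × 10^20)) = 2π × 8.46087 × 10^8 s
T = 5.31612 × 10^9 s ≈ 168.4 years

Final answer: 168.4 years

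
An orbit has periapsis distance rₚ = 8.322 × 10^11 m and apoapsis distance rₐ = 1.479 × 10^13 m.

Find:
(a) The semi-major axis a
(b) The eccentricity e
rₚ = 8.322 × 10^11 m
rₐ = 1.479 × 10^13 m
(a) a = (rₚ + rₐ)/2 = 7.8111 × 10^12 m ≈ 7.811 × 10^12 m
(b) e = (rₐ − rₚ)/(rₐ + rₚ) = (1.39578 × 10^13) / (1.56222 × 10^13) = 0.893459

Final answer:
(a) a = 7.811 × 10^12 m
(b) e = 0.8935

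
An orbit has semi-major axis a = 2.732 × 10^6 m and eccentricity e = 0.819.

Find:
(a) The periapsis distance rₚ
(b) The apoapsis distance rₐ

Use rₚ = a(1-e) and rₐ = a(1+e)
a = 2.732 × 10^6 m
e = 0.819:  1 − e = 0.181,  1 + e = 1.819
(a) rₚ = a(1 − e) = 2.732 × 10^6 m × 0.181 = 494492 m ≈ 4.945 × 10^5 m
(b) rₐ = a(1 + e) = 2.732 × 10^6 m × 1.819 = 4.96951 × 10^6 m ≈ 4.97 × 10^6 m

Final answer:
(a) rₚ = 4.945 × 10^5 m
(b) rₐ = 4.97 × 10^6 m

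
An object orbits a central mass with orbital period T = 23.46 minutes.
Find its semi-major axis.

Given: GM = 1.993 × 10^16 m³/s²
T = 23.46 minutes = 1407.6 s
GM = 1.993 × 10^16 m³/s²
Kepler's third law: a³ = GM T² / (4π²)
T² = 1.98134 × 10^6 s²
a³ = (1.993 × 10^16) × (1.98134 × 10^6) / (4π²) = 1.00024 × 10^21 m³
a = (a³)^(1/3) = 1.00008 × 10^7 m ≈ 10 Mm

Final answer: 10 Mm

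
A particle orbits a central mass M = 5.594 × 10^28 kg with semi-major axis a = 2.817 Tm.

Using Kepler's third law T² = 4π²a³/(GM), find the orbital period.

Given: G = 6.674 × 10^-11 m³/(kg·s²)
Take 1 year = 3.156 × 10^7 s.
M = 5.594 × 10^28 kg
GM = G × M = 6.674 × 10^-11 × 5.594 × 10^28 = 3.73344 × 10^18 m³/s²
a = 2.817 Tm = 2.817 × 10^12 m
a³ = 2.23543 × 10^37 m³
T = 2π √(a³/GM) = 2π √((2.23543 × 10^37) / (3.73344 × 10^18)) = 2π × 2.44695 × 10^9 s
T = 1.53747 × 10^10 s ≈ 487.2 years

Final answer: 487.2 years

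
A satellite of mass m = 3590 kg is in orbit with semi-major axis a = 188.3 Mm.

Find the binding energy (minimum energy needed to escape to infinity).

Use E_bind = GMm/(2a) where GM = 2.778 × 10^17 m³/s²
a = 188.3 Mm = 1.883 × 10^8 m
GM = 2.778 × 10^17 m³/s²
m = 3590 kg
GMm = 2.778 × 10^17 × 3590 = 9.97302 × 10^20 m³·kg/s²
2a = 3.766 × 10^8 m
E_bind = GMm/(2a) = 2.64817 × 10^12 J ≈ 2.648 TJ

Final answer: 2.648 TJ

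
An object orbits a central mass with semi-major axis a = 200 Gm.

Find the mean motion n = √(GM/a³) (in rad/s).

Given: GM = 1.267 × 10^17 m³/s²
a = 200 Gm = 2 × 10^11 m
GM = 1.267 × 10^17 m³/s²
a³ = 8 × 10^33 m³
GM/a³ = (1.267 × 10^17) / (8 × 10^33) = 1.58375 × 10^-17 s⁻²
n = √(GM/a³) = 3.97964 × 10^-9 rad/s ≈ 3.98 × 10^-9 rad/s

Final answer: n = 3.98 × 10^-9 rad/s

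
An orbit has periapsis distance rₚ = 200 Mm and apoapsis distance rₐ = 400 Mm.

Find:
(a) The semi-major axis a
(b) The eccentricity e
rₚ = 200 Mm = 2 × 10^8 m
rₐ = 400 Mm = 4 × 10^8 m
(a) a = (rₚ + rₐ)/2 = 3 × 10^8 m ≈ 300 Mm
(b) e = (rₐ − rₚ)/(rₐ + rₚ) = (2 × 10^8) / (6 × 10^8) = 0.333333

Final answer:
(a) a = 300 Mm
(b) e = 0.3333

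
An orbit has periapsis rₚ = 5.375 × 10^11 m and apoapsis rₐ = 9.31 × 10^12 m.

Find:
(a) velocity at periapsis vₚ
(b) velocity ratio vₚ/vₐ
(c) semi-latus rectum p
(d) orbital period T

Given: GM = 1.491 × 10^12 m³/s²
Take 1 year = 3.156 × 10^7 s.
rₚ = 5.375 × 10^11 m
rₐ = 9.31 × 10^12 m
GM = 1.491 × 10^12 m³/s²
a = (rₚ + rₐ)/2 = 4.92375 × 10^12 m
e = (rₐ − rₚ)/(rₐ + rₚ) = (8.7725 × 10^12) / (9.8475 × 10^12) = 0.890835
(a) vₚ² = GM (2/rₚ − 1/a) = 1.491 × 10^12 × (3.72093 × 10^-12 − 2.03097 × 10^-13) = 5.24509 m²/s²;  vₚ = 2.29022 m/s ≈ 2.29 m/s
(b) vₚ/vₐ = rₐ/rₚ (angular momentum) = (9.31 × 10^12) / (5.375 × 10^11) = 17.3209 ≈ 17.32
(c) 1 − e² = 0.206413;  p = a(1 − e²) = 4.92375 × 10^12 × 0.206413 = 1.01632 × 10^12 m ≈ 1.016 × 10^12 m
(d) a³ = 1.19368 × 10^38 m³;  T = 2π √(a³/GM) = 2π × 8.94757 × 10^12 s = 5.62192 × 10^13 s ≈ 1.781 × 10^6 years

Final answer:
(a) velocity at periapsis vₚ = 2.29 m/s
(b) velocity ratio vₚ/vₐ = 17.32
(c) semi-latus rectum p = 1.016 × 10^12 m
(d) orbital period T = 1.781 × 10^6 years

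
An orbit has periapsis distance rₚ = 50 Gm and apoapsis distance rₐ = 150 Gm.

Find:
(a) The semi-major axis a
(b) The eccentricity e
rₚ = 50 Gm = 5 × 10^10 m
rₐ = 150 Gm = 1.5 × 10^11 m
(a) a = (rₚ + rₐ)/2 = 1 × 10^11 m ≈ 100 Gm
(b) e = (rₐ − rₚ)/(rₐ + rₚ) = (1 × 10^11) / (2 × 10^11) = 0.5

Final answer:
(a) a = 100 Gm
(b) e = 0.5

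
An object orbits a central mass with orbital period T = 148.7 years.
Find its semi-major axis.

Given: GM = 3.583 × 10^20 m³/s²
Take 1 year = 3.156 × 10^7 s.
T = 148.7 years = 4.69297 × 10^9 s
GM = 3.583 × 10^20 m³/s²
Kepler's third law: a³ = GM T² / (4π²)
T² = 2.2024 × 10^19 s²
a³ = (3.583 × 10^20) × (2.2024 × 10^19) / (4π²) = 1.99886 × 10^38 m³
a = (a³)^(1/3) = 5.84693 × 10^12 m ≈ 5.847 × 10^12 m

Final answer: 5.847 × 10^12 m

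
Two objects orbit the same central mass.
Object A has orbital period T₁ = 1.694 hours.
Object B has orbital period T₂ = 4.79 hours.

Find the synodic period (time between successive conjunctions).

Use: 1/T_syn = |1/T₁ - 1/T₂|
T₁ = 1.694 hours = 6098.4 s
T₂ = 4.79 hours = 17244 s
1/T₁ = 0.000163977 s⁻¹
1/T₂ = 5.79912 × 10^-5 s⁻¹
|1/T₁ − 1/T₂| = 0.000105986 s⁻¹
T_syn = 1 / |1/T₁ − 1/T₂| = 9435.19 s ≈ 2.621 hours

Final answer: T_syn = 2.621 hours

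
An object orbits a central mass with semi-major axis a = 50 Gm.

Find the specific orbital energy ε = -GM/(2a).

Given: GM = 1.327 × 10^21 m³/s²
a = 50 Gm = 5 × 10^10 m
GM = 1.327 × 10^21 m³/s²
2a = 1 × 10^11 m
ε = −GM/(2a) = -1.327 × 10^10 J/kg ≈ -13.27 GJ/kg

Final answer: -13.27 GJ/kg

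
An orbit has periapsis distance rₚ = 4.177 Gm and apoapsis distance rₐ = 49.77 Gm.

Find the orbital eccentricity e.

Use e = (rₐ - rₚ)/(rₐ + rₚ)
rₚ = 4.177 Gm = 4.177 × 10^9 m
rₐ = 49.77 Gm = 4.977 × 10^10 m
rₐ − rₚ = 4.5593 × 10^10 m
rₐ + rₚ = 5.3947 × 10^10 m
e = (rₐ − rₚ)/(rₐ + rₚ) = 0.845144

Final answer: e = 0.8451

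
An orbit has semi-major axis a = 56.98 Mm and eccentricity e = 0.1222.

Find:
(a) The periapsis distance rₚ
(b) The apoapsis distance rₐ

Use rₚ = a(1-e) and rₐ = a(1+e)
a = 56.98 Mm = 5.698 × 10^7 m
e = 0.1222:  1 − e = 0.8778,  1 + e = 1.1222
(a) rₚ = a(1 − e) = 5.698 × 10^7 m × 0.8778 = 5.0017 × 10^7 m ≈ 50.02 Mm
(b) rₐ = a(1 + e) = 5.698 × 10^7 m × 1.1222 = 6.3943 × 10^7 m ≈ 63.94 Mm

Final answer:
(a) rₚ = 50.02 Mm
(b) rₐ = 63.94 Mm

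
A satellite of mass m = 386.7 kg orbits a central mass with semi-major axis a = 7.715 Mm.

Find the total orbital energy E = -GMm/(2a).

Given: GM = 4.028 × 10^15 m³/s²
a = 7.715 Mm = 7.715 × 10^6 m
GM = 4.028 × 10^15 m³/s²
2a = 1.543 × 10^7 m
GMm = 4.028 × 10^15 × 386.7 = 1.55763 × 10^18 m³·kg/s²
E = −GMm/(2a) = -1.00948 × 10^11 J ≈ -100.9 GJ

Final answer: -100.9 GJ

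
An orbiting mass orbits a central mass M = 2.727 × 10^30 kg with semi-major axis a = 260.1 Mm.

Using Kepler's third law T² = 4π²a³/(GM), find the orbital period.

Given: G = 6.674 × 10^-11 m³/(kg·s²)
M = 2.727 × 10^30 kg
GM = G × M = 6.674 × 10^-11 × 2.727 × 10^30 = 1.82 × 10^20 m³/s²
a = 260.1 Mm = 2.601 × 10^8 m
a³ = 1.75963 × 10^25 m³
T = 2π √(a³/GM) = 2π √((1.75963 × 10^25) / (1.82 × 10^20)) = 2π × 310.939 s
T = 1953.69 s ≈ 32.56 minutes

Final answer: 32.56 minutes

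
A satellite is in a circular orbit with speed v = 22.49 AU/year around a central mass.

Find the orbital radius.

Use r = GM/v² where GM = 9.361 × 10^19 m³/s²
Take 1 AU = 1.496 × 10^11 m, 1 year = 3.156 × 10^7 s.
v = 22.49 AU/year = 106607 m/s
GM = 9.361 × 10^19 m³/s²
v² = 1.1365 × 10^10 m²/s²
r = GM/v² = (9.361 × 10^19) / (1.1365 × 10^10) = 8.23672 × 10^9 m ≈ 0.05506 AU

Final answer: 0.05506 AU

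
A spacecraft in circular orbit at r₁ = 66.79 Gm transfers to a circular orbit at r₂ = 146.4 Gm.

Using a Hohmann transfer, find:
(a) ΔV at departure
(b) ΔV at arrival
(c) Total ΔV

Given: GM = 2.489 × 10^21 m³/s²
r₁ = 66.79 Gm = 6.679 × 10^10 m
r₂ = 146.4 Gm = 1.464 × 10^11 m
GM = 2.489 × 10^21 m³/s²
Transfer ellipse: a_t = (r₁ + r₂)/2 = 1.06595 × 10^11 m
Circular speed at r₁: v₁ = √(GM/r₁) = 193044 m/s
Transfer speed at r₁ (periapsis): v₁ₜ = √(GM(2/r₁ − 1/a_t)) = 226235 m/s
(a) ΔV₁ = v₁ₜ − v₁ = 33190.3 m/s ≈ 33.19 km/s
Circular speed at r₂: v₂ = √(GM/r₂) = 130389 m/s
Transfer speed at r₂ (apoapsis): v₂ₜ = √(GM(2/r₂ − 1/a_t)) = 103212 m/s
(b) ΔV₂ = v₂ − v₂ₜ = 27177.5 m/s ≈ 27.18 km/s
(c) ΔV_total = ΔV₁ + ΔV₂ = 60367.8 m/s ≈ 60.37 km/s

Final answer:
(a) ΔV₁ = 33.19 km/s
(b) ΔV₂ = 27.18 km/s
(c) ΔV_total = 60.37 km/s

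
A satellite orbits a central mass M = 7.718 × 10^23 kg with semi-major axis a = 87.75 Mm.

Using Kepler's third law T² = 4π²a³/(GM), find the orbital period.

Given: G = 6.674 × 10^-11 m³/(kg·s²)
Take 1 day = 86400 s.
M = 7.718 × 10^23 kg
GM = G × M = 6.674 × 10^-11 × 7.718 × 10^23 = 5.15099 × 10^13 m³/s²
a = 87.75 Mm = 8.775 × 10^7 m
a³ = 6.7568 × 10^23 m³
T = 2π √(a³/GM) = 2π √((6.7568 × 10^23) / (5.15099 × 10^13)) = 2π × 114532 s
T = 719623 s ≈ 8.329 days

Final answer: 8.329 days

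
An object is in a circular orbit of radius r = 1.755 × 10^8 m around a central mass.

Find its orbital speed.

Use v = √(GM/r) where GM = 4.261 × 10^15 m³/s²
r = 1.755 × 10^8 m
GM = 4.261 × 10^15 m³/s²
GM/r = (4.261 × 10^15) / (1.755 × 10^8) = 2.42792 × 10^7 m²/s²
v = √(GM/r) = 4927.39 m/s ≈ 4.927 km/s

Final answer: 4.927 km/s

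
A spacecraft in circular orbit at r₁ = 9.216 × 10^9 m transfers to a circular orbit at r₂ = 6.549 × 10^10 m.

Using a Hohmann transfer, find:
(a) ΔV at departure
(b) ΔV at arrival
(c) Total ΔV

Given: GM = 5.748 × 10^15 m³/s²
r₁ = 9.216 × 10^9 m
r₂ = 6.549 × 10^10 m
GM = 5.748 × 10^15 m³/s²
Transfer ellipse: a_t = (r₁ + r₂)/2 = 3.7353 × 10^10 m
Circular speed at r₁: v₁ = √(GM/r₁) = 789.745 m/s
Transfer speed at r₁ (periapsis): v₁ₜ = √(GM(2/r₁ − 1/a_t)) = 1045.71 m/s
(a) ΔV₁ = v₁ₜ − v₁ = 255.966 m/s ≈ 256 m/s
Circular speed at r₂: v₂ = √(GM/r₂) = 296.259 m/s
Transfer speed at r₂ (apoapsis): v₂ₜ = √(GM(2/r₂ − 1/a_t)) = 147.156 m/s
(b) ΔV₂ = v₂ − v₂ₜ = 149.102 m/s ≈ 149.1 m/s
(c) ΔV_total = ΔV₁ + ΔV₂ = 405.068 m/s ≈ 405.1 m/s

Final answer:
(a) ΔV₁ = 256 m/s
(b) ΔV₂ = 149.1 m/s
(c) ΔV_total = 405.1 m/s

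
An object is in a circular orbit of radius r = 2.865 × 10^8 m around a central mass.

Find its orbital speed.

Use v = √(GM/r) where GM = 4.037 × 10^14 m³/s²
r = 2.865 × 10^8 m
GM = 4.037 × 10^14 m³/s²
GM/r = (4.037 × 10^14) / (2.865 × 10^8) = 1.40908 × 10^6 m²/s²
v = √(GM/r) = 1187.04 m/s ≈ 1.187 km/s

Final answer: 1.187 km/s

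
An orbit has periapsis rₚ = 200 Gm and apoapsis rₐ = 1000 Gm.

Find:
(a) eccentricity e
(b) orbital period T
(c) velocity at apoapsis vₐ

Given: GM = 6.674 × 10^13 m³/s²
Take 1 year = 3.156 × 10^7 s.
rₚ = 200 Gm = 2 × 10^11 m
rₐ = 1000 Gm = 1 × 10^12 m
GM = 6.674 × 10^13 m³/s²
a = (rₚ + rₐ)/2 = 6 × 10^11 m
e = (rₐ − rₚ)/(rₐ + rₚ) = (8 × 10^11) / (1.2 × 10^12) = 0.666667
(a) e = 0.666667 ≈ 0.6667
(b) a³ = 2.16 × 10^35 m³;  T = 2π √(a³/GM) = 2π × 5.68897 × 10^10 s = 3.57449 × 10^11 s ≈ 1.133 × 10^4 years
(c) vₐ² = GM (2/rₐ − 1/a) = 6.674 × 10^13 × (2 × 10^-12 − 1.66667 × 10^-12) = 22.2467 m²/s²;  vₐ = 4.71664 m/s ≈ 4.717 m/s

Final answer:
(a) eccentricity e = 0.6667
(b) orbital period T = 1.133 × 10^4 years
(c) velocity at apoapsis vₐ = 4.717 m/s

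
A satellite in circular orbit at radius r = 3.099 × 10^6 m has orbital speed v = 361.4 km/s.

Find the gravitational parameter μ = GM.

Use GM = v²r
r = 3.099 × 10^6 m
v = 361.4 km/s = 361400 m/s
v² = 1.3061 × 10^11 m²/s²
GM = v²r = 1.3061 × 10^11 × 3.099 × 10^6 = 4.0476 × 10^17 m³/s²
GM ≈ 4.048 × 10^17 m³/s²

Final answer: GM = 4.048 × 10^17 m³/s²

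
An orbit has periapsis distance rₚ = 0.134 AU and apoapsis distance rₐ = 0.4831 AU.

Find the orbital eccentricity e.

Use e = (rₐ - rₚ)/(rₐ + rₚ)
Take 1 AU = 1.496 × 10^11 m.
rₚ = 0.134 AU = 2.00464 × 10^10 m
rₐ = 0.4831 AU = 7.22718 × 10^10 m
rₐ − rₚ = 5.22254 × 10^10 m
rₐ + rₚ = 9.23182 × 10^10 m
e = (rₐ − rₚ)/(rₐ + rₚ) = 0.565711

Final answer: e = 0.5657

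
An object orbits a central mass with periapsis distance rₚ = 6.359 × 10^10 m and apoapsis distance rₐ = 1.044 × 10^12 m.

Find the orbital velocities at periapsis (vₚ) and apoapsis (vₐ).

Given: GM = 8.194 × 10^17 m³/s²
rₚ = 6.359 × 10^10 m
rₐ = 1.044 × 10^12 m
GM = 8.194 × 10^17 m³/s²
a = (rₚ + rₐ)/2 = 5.53795 × 10^11 m
Vis-viva: v² = GM (2/r − 1/a)
vₚ² = 8.194 × 10^17 × (3.14515 × 10^-11 − 1.80572 × 10^-12) = 2.42917 × 10^7 m²/s²
vₚ = 4928.67 m/s ≈ 4.929 km/s
vₐ² = 8.194 × 10^17 × (1.91571 × 10^-12 − 1.80572 × 10^-12) = 90122.9 m²/s²
vₐ = 300.205 m/s ≈ 300.2 m/s

Final answer: vₚ = 4.929 km/s, vₐ = 300.2 m/s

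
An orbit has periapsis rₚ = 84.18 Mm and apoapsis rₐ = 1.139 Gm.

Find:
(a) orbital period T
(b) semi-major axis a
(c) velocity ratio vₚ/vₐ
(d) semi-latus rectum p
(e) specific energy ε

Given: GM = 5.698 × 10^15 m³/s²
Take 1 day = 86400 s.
rₚ = 84.18 Mm = 8.418 × 10^7 m
rₐ = 1.139 Gm = 1.139 × 10^9 m
GM = 5.698 × 10^15 m³/s²
a = (rₚ + rₐ)/2 = 6.1159 × 10^8 m
e = (rₐ − rₚ)/(rₐ + rₚ) = (1.05482 × 10^9) / (1.22318 × 10^9) = 0.862359
(a) a³ = 2.28761 × 10^26 m³;  T = 2π √(a³/GM) = 2π × 200368 s = 1.25895 × 10^6 s ≈ 14.57 days
(b) a = 6.1159 × 10^8 m ≈ 611.6 Mm
(c) vₚ/vₐ = rₐ/rₚ (angular momentum) = (1.139 × 10^9) / (8.418 × 10^7) = 13.5305 ≈ 13.53
(d) 1 − e² = 0.256337;  p = a(1 − e²) = 6.1159 × 10^8 × 0.256337 = 1.56773 × 10^8 m ≈ 156.8 Mm
(e) 2a = 1.22318 × 10^9 m;  ε = −GM/(2a) = -4.65835 × 10^6 J/kg ≈ -4.658 MJ/kg

Final answer:
(a) orbital period T = 14.57 days
(b) semi-major axis a = 611.6 Mm
(c) velocity ratio vₚ/vₐ = 13.53
(d) semi-latus rectum p = 156.8 Mm
(e) specific energy ε = -4.658 MJ/kg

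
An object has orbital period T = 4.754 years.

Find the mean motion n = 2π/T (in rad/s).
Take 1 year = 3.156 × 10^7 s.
T = 4.754 years = 1.50036 × 10^8 s
n = 2π / (1.50036 × 10^8 s) = 4.18778 × 10^-8 rad/s ≈ 4.188 × 10^-8 rad/s

Final answer: n = 4.188 × 10^-8 rad/s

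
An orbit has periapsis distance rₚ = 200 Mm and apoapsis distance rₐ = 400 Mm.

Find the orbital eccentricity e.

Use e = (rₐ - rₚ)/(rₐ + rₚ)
rₚ = 200 Mm = 2 × 10^8 m
rₐ = 400 Mm = 4 × 10^8 m
rₐ − rₚ = 2 × 10^8 m
rₐ + rₚ = 6 × 10^8 m
e = (rₐ − rₚ)/(rₐ + rₚ) = 0.333333

Final answer: e = 0.3333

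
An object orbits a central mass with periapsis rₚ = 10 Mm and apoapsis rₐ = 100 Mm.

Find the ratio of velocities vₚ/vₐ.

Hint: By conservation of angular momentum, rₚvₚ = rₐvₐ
rₚ = 10 Mm = 1 × 10^7 m
rₐ = 100 Mm = 1 × 10^8 m
rₚvₚ = rₐvₐ  ⇒  vₚ/vₐ = rₐ/rₚ
vₚ/vₐ = (1 × 10^8) / (1 × 10^7) = 10

Final answer: vₚ/vₐ = 10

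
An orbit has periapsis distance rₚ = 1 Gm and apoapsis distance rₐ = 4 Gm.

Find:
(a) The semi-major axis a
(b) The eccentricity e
rₚ = 1 Gm = 1 × 10^9 m
rₐ = 4 Gm = 4 × 10^9 m
(a) a = (rₚ + rₐ)/2 = 2.5 × 10^9 m ≈ 2.5 Gm
(b) e = (rₐ − rₚ)/(rₐ + rₚ) = (3 × 10^9) / (5 × 10^9) = 0.6

Final answer:
(a) a = 2.5 Gm
(b) e = 0.6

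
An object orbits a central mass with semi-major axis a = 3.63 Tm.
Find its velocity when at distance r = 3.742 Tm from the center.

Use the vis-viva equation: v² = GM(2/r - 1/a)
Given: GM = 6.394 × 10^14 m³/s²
a = 3.63 Tm = 3.63 × 10^12 m
r = 3.742 Tm = 3.742 × 10^12 m
GM = 6.394 × 10^14 m³/s²
2/r − 1/a = 5.34474 × 10^-13 − 2.75482 × 10^-13 = 2.58991 × 10^-13 m⁻¹
v² = GM (2/r − 1/a) = 165.599 m²/s²
v = 12.8685 m/s ≈ 12.87 m/s

Final answer: 12.87 m/s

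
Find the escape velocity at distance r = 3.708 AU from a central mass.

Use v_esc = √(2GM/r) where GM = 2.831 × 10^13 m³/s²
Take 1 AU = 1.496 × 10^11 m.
r = 3.708 AU = 5.54717 × 10^11 m
GM = 2.831 × 10^13 m³/s²
2GM/r = 2 × (2.831 × 10^13) / (5.54717 × 10^11) = 102.07 m²/s²
v_esc = √(2GM/r) = 10.103 m/s ≈ 10.1 m/s

Final answer: 10.1 m/s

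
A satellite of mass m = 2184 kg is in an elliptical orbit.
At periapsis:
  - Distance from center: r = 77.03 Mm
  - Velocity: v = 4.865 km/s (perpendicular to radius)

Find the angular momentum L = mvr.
r = 77.03 Mm = 7.703 × 10^7 m
v = 4.865 km/s = 4865 m/s
vr = 4865 × 7.703 × 10^7 = 3.74751 × 10^11 m²/s
L = m × vr = 2184 × 3.74751 × 10^11 = 8.18456 × 10^14 kg·m²/s ≈ 8.185 × 10^14 kg·m²/s

Final answer: L = 8.185 × 10^14 kg·m²/s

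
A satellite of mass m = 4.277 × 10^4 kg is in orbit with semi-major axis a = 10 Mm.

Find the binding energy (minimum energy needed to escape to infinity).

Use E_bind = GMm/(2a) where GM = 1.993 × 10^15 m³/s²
a = 10 Mm = 1 × 10^7 m
GM = 1.993 × 10^15 m³/s²
m = 4.277 × 10^4 kg
GMm = 1.993 × 10^15 × 42770 = 8.52406 × 10^19 m³·kg/s²
2a = 2 × 10^7 m
E_bind = GMm/(2a) = 4.26203 × 10^12 J ≈ 4.262 TJ

Final answer: 4.262 TJ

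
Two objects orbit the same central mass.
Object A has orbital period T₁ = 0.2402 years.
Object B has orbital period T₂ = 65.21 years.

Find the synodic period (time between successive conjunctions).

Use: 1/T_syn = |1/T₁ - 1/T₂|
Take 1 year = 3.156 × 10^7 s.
T₁ = 0.2402 years = 7.58071 × 10^6 s
T₂ = 65.21 years = 2.05803 × 10^9 s
1/T₁ = 1.31914 × 10^-7 s⁻¹
1/T₂ = 4.85902 × 10^-10 s⁻¹
|1/T₁ − 1/T₂| = 1.31428 × 10^-7 s⁻¹
T_syn = 1 / |1/T₁ − 1/T₂| = 7.60874 × 10^6 s ≈ 0.2411 years

Final answer: T_syn = 0.2411 years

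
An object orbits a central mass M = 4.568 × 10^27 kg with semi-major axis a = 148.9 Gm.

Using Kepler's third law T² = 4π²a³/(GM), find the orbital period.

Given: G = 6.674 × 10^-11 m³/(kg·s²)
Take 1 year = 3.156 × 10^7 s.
M = 4.568 × 10^27 kg
GM = G × M = 6.674 × 10^-11 × 4.568 × 10^27 = 3.04868 × 10^17 m³/s²
a = 148.9 Gm = 1.489 × 10^11 m
a³ = 3.30129 × 10^33 m³
T = 2π √(a³/GM) = 2π √((3.30129 × 10^33) / (3.04868 × 10^17)) = 2π × 1.0406 × 10^8 s
T = 6.53831 × 10^8 s ≈ 20.72 years

Final answer: 20.72 years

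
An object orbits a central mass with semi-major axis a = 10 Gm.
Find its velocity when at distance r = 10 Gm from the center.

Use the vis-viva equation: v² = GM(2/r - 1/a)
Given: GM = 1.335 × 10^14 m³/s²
a = 10 Gm = 1 × 10^10 m
r = 10 Gm = 1 × 10^10 m
GM = 1.335 × 10^14 m³/s²
2/r − 1/a = 2 × 10^-10 − 1 × 10^-10 = 1 × 10^-10 m⁻¹
v² = GM (2/r − 1/a) = 13350 m²/s²
v = 115.542 m/s ≈ 115.5 m/s

Final answer: 115.5 m/s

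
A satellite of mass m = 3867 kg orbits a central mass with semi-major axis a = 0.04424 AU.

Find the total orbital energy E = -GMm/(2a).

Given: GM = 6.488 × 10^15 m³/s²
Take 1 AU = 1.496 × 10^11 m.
a = 0.04424 AU = 6.6183 × 10^9 m
GM = 6.488 × 10^15 m³/s²
2a = 1.32366 × 10^10 m
GMm = 6.488 × 10^15 × 3867 = 2.50891 × 10^19 m³·kg/s²
E = −GMm/(2a) = -1.89543 × 10^9 J ≈ -1.895 GJ

Final answer: -1.895 GJ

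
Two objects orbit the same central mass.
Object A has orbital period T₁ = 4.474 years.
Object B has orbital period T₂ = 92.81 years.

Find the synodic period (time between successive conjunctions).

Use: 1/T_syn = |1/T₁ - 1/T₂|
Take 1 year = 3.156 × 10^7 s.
T₁ = 4.474 years = 1.41199 × 10^8 s
T₂ = 92.81 years = 2.92908 × 10^9 s
1/T₁ = 7.08218 × 10^-9 s⁻¹
1/T₂ = 3.41404 × 10^-10 s⁻¹
|1/T₁ − 1/T₂| = 6.74078 × 10^-9 s⁻¹
T_syn = 1 / |1/T₁ − 1/T₂| = 1.48351 × 10^8 s ≈ 4.701 years

Final answer: T_syn = 4.701 years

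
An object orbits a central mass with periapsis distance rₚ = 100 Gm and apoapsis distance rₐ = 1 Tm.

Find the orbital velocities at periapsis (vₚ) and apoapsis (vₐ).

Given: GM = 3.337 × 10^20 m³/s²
rₚ = 100 Gm = 1 × 10^11 m
rₐ = 1 Tm = 1 × 10^12 m
GM = 3.337 × 10^20 m³/s²
a = (rₚ + rₐ)/2 = 5.5 × 10^11 m
Vis-viva: v² = GM (2/r − 1/a)
vₚ² = 3.337 × 10^20 × (2 × 10^-11 − 1.81818 × 10^-12) = 6.06727 × 10^9 m²/s²
vₚ = 77892.7 m/s ≈ 77.89 km/s
vₐ² = 3.337 × 10^20 × (2 × 10^-12 − 1.81818 × 10^-12) = 6.06727 × 10^7 m²/s²
vₐ = 7789.27 m/s ≈ 7.789 km/s

Final answer: vₚ = 77.89 km/s, vₐ = 7.789 km/s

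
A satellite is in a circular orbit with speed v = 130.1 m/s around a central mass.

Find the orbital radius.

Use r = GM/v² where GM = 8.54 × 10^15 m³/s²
v = 130.1 m/s
GM = 8.54 × 10^15 m³/s²
v² = 16926 m²/s²
r = GM/v² = (8.54 × 10^15) / 16926 = 5.04549 × 10^11 m ≈ 5.045 × 10^11 m

Final answer: 5.045 × 10^11 m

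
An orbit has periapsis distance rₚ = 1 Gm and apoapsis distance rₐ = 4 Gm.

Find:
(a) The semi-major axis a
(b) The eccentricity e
rₚ = 1 Gm = 1 × 10^9 m
rₐ = 4 Gm = 4 × 10^9 m
(a) a = (rₚ + rₐ)/2 = 2.5 × 10^9 m ≈ 2.5 Gm
(b) e = (rₐ − rₚ)/(rₐ + rₚ) = (3 × 10^9) / (5 × 10^9) = 0.6

Final answer:
(a) a = 2.5 Gm
(b) e = 0.6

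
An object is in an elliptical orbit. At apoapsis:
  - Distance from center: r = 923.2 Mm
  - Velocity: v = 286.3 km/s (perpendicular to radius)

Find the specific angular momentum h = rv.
r = 923.2 Mm = 9.232 × 10^8 m
v = 286.3 km/s = 286300 m/s
h = rv = 9.232 × 10^8 × 286300 = 2.64312 × 10^14 m²/s ≈ 2.643 × 10^14 m²/s

Final answer: h = 2.643 × 10^14 m²/s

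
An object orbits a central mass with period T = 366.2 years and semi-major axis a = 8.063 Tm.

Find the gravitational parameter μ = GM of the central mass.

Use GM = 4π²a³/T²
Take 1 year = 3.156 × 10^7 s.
T = 366.2 years = 1.15573 × 10^10 s
a = 8.063 Tm = 8.063 × 10^12 m
a³ = 5.24192 × 10^38 m³
T² = 1.33571 × 10^20 s²
GM = 4π² × (5.24192 × 10^38) / (1.33571 × 10^20) = 1.54931 × 10^20 m³/s²
GM ≈ 1.549 × 10^20 m³/s²

Final answer: GM = 1.549 × 10^20 m³/s²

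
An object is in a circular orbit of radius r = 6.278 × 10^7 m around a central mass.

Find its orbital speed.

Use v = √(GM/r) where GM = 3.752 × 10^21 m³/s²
r = 6.278 × 10^7 m
GM = 3.752 × 10^21 m³/s²
GM/r = (3.752 × 10^21) / (6.278 × 10^7) = 5.97643 × 10^13 m²/s²
v = √(GM/r) = 7.73073 × 10^6 m/s ≈ 7731 km/s

Final answer: 7731 km/s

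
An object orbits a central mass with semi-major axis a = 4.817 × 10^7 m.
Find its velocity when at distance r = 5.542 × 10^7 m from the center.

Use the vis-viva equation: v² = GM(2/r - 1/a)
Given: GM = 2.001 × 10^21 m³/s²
a = 4.817 × 10^7 m
r = 5.542 × 10^7 m
GM = 2.001 × 10^21 m³/s²
2/r − 1/a = 3.60881 × 10^-8 − 2.07598 × 10^-8 = 1.53282 × 10^-8 m⁻¹
v² = GM (2/r − 1/a) = 3.06718 × 10^13 m²/s²
v = 5.53821 × 10^6 m/s ≈ 5538 km/s

Final answer: 5538 km/s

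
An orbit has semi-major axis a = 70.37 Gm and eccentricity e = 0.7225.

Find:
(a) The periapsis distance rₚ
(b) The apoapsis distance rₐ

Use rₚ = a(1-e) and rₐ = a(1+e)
a = 70.37 Gm = 7.037 × 10^10 m
e = 0.7225:  1 − e = 0.2775,  1 + e = 1.7225
(a) rₚ = a(1 − e) = 7.037 × 10^10 m × 0.2775 = 1.95277 × 10^10 m ≈ 19.53 Gm
(b) rₐ = a(1 + e) = 7.037 × 10^10 m × 1.7225 = 1.21212 × 10^11 m ≈ 121.2 Gm

Final answer:
(a) rₚ = 19.53 Gm
(b) rₐ = 121.2 Gm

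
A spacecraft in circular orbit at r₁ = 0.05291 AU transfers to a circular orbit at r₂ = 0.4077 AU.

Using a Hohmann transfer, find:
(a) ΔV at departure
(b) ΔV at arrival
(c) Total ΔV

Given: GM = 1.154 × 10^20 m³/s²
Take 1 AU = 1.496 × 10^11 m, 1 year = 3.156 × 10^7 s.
r₁ = 0.05291 AU = 7.91534 × 10^9 m
r₂ = 0.4077 AU = 6.09919 × 10^10 m
GM = 1.154 × 10^20 m³/s²
Transfer ellipse: a_t = (r₁ + r₂)/2 = 3.44536 × 10^10 m
Circular speed at r₁: v₁ = √(GM/r₁) = 120745 m/s
Transfer speed at r₁ (periapsis): v₁ₜ = √(GM(2/r₁ − 1/a_t)) = 160652 m/s
(a) ΔV₁ = v₁ₜ − v₁ = 39907.5 m/s ≈ 8.419 AU/year
Circular speed at r₂: v₂ = √(GM/r₂) = 43497.7 m/s
Transfer speed at r₂ (apoapsis): v₂ₜ = √(GM(2/r₂ − 1/a_t)) = 20848.9 m/s
(b) ΔV₂ = v₂ − v₂ₜ = 22648.8 m/s ≈ 4.778 AU/year
(c) ΔV_total = ΔV₁ + ΔV₂ = 62556.3 m/s ≈ 13.2 AU/year

Final answer:
(a) ΔV₁ = 8.419 AU/year
(b) ΔV₂ = 4.778 AU/year
(c) ΔV_total = 13.2 AU/year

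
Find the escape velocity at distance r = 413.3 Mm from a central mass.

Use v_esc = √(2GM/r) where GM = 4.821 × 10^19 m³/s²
r = 413.3 Mm = 4.133 × 10^8 m
GM = 4.821 × 10^19 m³/s²
2GM/r = 2 × (4.821 × 10^19) / (4.133 × 10^8) = 2.33293 × 10^11 m²/s²
v_esc = √(2GM/r) = 483004 m/s ≈ 483 km/s

Final answer: 483 km/s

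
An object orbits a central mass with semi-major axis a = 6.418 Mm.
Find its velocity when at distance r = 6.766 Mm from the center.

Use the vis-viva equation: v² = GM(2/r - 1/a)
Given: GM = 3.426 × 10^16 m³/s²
a = 6.418 Mm = 6.418 × 10^6 m
r = 6.766 Mm = 6.766 × 10^6 m
GM = 3.426 × 10^16 m³/s²
2/r − 1/a = 2.95596 × 10^-7 − 1.55812 × 10^-7 = 1.39784 × 10^-7 m⁻¹
v² = GM (2/r − 1/a) = 4.78899 × 10^9 m²/s²
v = 69202.6 m/s ≈ 69.2 km/s

Final answer: 69.2 km/s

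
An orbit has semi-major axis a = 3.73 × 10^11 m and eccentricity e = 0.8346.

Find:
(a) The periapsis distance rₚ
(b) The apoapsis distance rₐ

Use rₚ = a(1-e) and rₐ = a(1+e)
a = 3.73 × 10^11 m
e = 0.8346:  1 − e = 0.1654,  1 + e = 1.8346
(a) rₚ = a(1 − e) = 3.73 × 10^11 m × 0.1654 = 6.16942 × 10^10 m ≈ 6.169 × 10^10 m
(b) rₐ = a(1 + e) = 3.73 × 10^11 m × 1.8346 = 6.84306 × 10^11 m ≈ 6.843 × 10^11 m

Final answer:
(a) rₚ = 6.169 × 10^10 m
(b) rₐ = 6.843 × 10^11 m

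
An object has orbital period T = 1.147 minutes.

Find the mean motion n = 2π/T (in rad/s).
T = 1.147 minutes = 68.82 s
n = 2π / 68.82 s = 0.0912988 rad/s ≈ 0.0913 rad/s

Final answer: n = 0.0913 rad/s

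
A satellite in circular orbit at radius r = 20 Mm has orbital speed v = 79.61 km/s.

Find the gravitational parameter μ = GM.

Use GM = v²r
r = 20 Mm = 2 × 10^7 m
v = 79.61 km/s = 79610 m/s
v² = 6.33775 × 10^9 m²/s²
GM = v²r = 6.33775 × 10^9 × 2 × 10^7 = 1.26755 × 10^17 m³/s²
GM ≈ 1.268 × 10^17 m³/s²

Final answer: GM = 1.268 × 10^17 m³/s²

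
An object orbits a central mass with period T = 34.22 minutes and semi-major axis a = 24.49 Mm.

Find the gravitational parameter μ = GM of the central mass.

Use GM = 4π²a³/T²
T = 34.22 minutes = 2053.2 s
a = 24.49 Mm = 2.449 × 10^7 m
a³ = 1.46881 × 10^22 m³
T² = 4.21563 × 10^6 s²
GM = 4π² × (1.46881 × 10^22) / (4.21563 × 10^6) = 1.37551 × 10^17 m³/s²
GM ≈ 1.376 × 10^17 m³/s²

Final answer: GM = 1.376 × 10^17 m³/s²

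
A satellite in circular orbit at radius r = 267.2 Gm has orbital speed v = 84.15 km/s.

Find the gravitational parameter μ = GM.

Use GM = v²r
r = 267.2 Gm = 2.672 × 10^11 m
v = 84.15 km/s = 84150 m/s
v² = 7.08122 × 10^9 m²/s²
GM = v²r = 7.08122 × 10^9 × 2.672 × 10^11 = 1.8921 × 10^21 m³/s²
GM ≈ 1.892 × 10^21 m³/s²

Final answer: GM = 1.892 × 10^21 m³/s²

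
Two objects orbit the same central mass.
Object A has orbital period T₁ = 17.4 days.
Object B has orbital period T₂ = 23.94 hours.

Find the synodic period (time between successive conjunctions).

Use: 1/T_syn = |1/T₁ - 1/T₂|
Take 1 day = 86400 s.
T₁ = 17.4 days = 1.50336 × 10^6 s
T₂ = 23.94 hours = 86184 s
1/T₁ = 6.65177 × 10^-7 s⁻¹
1/T₂ = 1.16031 × 10^-5 s⁻¹
|1/T₁ − 1/T₂| = 1.09379 × 10^-5 s⁻¹
T_syn = 1 / |1/T₁ − 1/T₂| = 91425.2 s ≈ 1.058 days

Final answer: T_syn = 1.058 days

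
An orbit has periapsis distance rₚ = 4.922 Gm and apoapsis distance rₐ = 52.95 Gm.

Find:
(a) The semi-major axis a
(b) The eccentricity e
rₚ = 4.922 Gm = 4.922 × 10^9 m
rₐ = 52.95 Gm = 5.295 × 10^10 m
(a) a = (rₚ + rₐ)/2 = 2.8936 × 10^10 m ≈ 28.94 Gm
(b) e = (rₐ − rₚ)/(rₐ + rₚ) = (4.8028 × 10^10) / (5.7872 × 10^10) = 0.8299

Final answer:
(a) a = 28.94 Gm
(b) e = 0.8299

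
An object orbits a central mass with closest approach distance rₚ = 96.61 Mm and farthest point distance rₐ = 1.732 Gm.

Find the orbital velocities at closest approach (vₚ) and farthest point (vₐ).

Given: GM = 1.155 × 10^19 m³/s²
rₚ = 96.61 Mm = 9.661 × 10^7 m
rₐ = 1.732 Gm = 1.732 × 10^9 m
GM = 1.155 × 10^19 m³/s²
a = (rₚ + rₐ)/2 = 9.14305 × 10^8 m
Vis-viva: v² = GM (2/r − 1/a)
vₚ² = 1.155 × 10^19 × (2.07018 × 10^-8 − 1.09373 × 10^-9) = 2.26473 × 10^11 m²/s²
vₚ = 475892 m/s ≈ 475.9 km/s
vₐ² = 1.155 × 10^19 × (1.15473 × 10^-9 − 1.09373 × 10^-9) = 7.04636 × 10^8 m²/s²
vₐ = 26545 m/s ≈ 26.54 km/s

Final answer: vₚ = 475.9 km/s, vₐ = 26.54 km/s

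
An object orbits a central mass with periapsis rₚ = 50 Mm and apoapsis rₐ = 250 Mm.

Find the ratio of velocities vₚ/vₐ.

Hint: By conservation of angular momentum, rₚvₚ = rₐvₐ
rₚ = 50 Mm = 5 × 10^7 m
rₐ = 250 Mm = 2.5 × 10^8 m
rₚvₚ = rₐvₐ  ⇒  vₚ/vₐ = rₐ/rₚ
vₚ/vₐ = (2.5 × 10^8) / (5 × 10^7) = 5

Final answer: vₚ/vₐ = 5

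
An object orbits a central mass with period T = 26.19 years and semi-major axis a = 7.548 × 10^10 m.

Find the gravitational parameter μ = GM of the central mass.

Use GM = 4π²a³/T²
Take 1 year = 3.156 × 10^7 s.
T = 26.19 years = 8.26556 × 10^8 s
a = 7.548 × 10^10 m
a³ = 4.30027 × 10^32 m³
T² = 6.83195 × 10^17 s²
GM = 4π² × (4.30027 × 10^32) / (6.83195 × 10^17) = 2.48491 × 10^16 m³/s²
GM ≈ 2.485 × 10^16 m³/s²

Final answer: GM = 2.485 × 10^16 m³/s²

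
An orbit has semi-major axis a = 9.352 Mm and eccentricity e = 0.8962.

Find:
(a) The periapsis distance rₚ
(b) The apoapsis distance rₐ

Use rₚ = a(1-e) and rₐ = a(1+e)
a = 9.352 Mm = 9.352 × 10^6 m
e = 0.8962:  1 − e = 0.1038,  1 + e = 1.8962
(a) rₚ = a(1 − e) = 9.352 × 10^6 m × 0.1038 = 970738 m ≈ 970.7 km
(b) rₐ = a(1 + e) = 9.352 × 10^6 m × 1.8962 = 1.77333 × 10^7 m ≈ 17.73 Mm

Final answer:
(a) rₚ = 970.7 km
(b) rₐ = 17.73 Mm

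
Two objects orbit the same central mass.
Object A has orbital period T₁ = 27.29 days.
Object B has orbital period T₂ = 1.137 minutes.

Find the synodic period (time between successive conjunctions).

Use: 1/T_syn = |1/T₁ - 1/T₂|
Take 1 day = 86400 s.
T₁ = 27.29 days = 2.35786 × 10^6 s
T₂ = 1.137 minutes = 68.22 s
1/T₁ = 4.24114 × 10^-7 s⁻¹
1/T₂ = 0.0146585 s⁻¹
|1/T₁ − 1/T₂| = 0.014658 s⁻¹
T_syn = 1 / |1/T₁ − 1/T₂| = 68.222 s ≈ 1.137 minutes

Final answer: T_syn = 1.137 minutes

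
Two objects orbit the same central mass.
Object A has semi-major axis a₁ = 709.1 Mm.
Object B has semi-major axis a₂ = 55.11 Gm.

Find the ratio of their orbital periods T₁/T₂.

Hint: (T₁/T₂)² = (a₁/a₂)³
a₁ = 709.1 Mm = 7.091 × 10^8 m
a₂ = 55.11 Gm = 5.511 × 10^10 m
a₁/a₂ = 0.012867
T₁/T₂ = (a₁/a₂)^(3/2) = (0.012867)^1.5 = 0.00145954

Final answer: T₁/T₂ = 0.00146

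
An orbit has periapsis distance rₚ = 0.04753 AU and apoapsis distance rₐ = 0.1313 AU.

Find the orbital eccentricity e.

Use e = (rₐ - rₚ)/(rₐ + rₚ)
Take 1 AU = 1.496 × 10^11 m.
rₚ = 0.04753 AU = 7.11049 × 10^9 m
rₐ = 0.1313 AU = 1.96425 × 10^10 m
rₐ − rₚ = 1.2532 × 10^10 m
rₐ + rₚ = 2.6753 × 10^10 m
e = (rₐ − rₚ)/(rₐ + rₚ) = 0.468434

Final answer: e = 0.4684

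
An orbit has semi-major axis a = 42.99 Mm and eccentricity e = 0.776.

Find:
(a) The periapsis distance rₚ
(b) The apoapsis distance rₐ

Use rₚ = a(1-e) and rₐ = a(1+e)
a = 42.99 Mm = 4.299 × 10^7 m
e = 0.776:  1 − e = 0.224,  1 + e = 1.776
(a) rₚ = a(1 − e) = 4.299 × 10^7 m × 0.224 = 9.62976 × 10^6 m ≈ 9.63 Mm
(b) rₐ = a(1 + e) = 4.299 × 10^7 m × 1.776 = 7.63502 × 10^7 m ≈ 76.35 Mm

Final answer:
(a) rₚ = 9.63 Mm
(b) rₐ = 76.35 Mm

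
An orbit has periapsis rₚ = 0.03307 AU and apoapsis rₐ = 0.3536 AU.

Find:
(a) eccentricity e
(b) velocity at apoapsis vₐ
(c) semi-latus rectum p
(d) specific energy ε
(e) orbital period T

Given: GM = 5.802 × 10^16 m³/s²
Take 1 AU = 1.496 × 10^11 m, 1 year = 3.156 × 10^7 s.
rₚ = 0.03307 AU = 4.94727 × 10^9 m
rₐ = 0.3536 AU = 5.28986 × 10^10 m
GM = 5.802 × 10^16 m³/s²
a = (rₚ + rₐ)/2 = 2.89229 × 10^10 m
e = (rₐ − rₚ)/(rₐ + rₚ) = (4.79513 × 10^10) / (5.78458 × 10^10) = 0.82895
(a) e = 0.82895 ≈ 0.8289
(b) vₐ² = GM (2/rₐ − 1/a) = 5.802 × 10^16 × (3.78082 × 10^-11 − 3.45747 × 10^-11) = 187611 m²/s²;  vₐ = 433.14 m/s ≈ 433.1 m/s
(c) 1 − e² = 0.312842;  p = a(1 − e²) = 2.89229 × 10^10 × 0.312842 = 9.04831 × 10^9 m ≈ 0.06048 AU
(d) 2a = 5.78458 × 10^10 m;  ε = −GM/(2a) = -1.00301 × 10^6 J/kg ≈ -1.003 MJ/kg
(e) a³ = 2.4195 × 10^31 m³;  T = 2π √(a³/GM) = 2π × 2.04209 × 10^7 s = 1.28308 × 10^8 s ≈ 4.066 years

Final answer:
(a) eccentricity e = 0.8289
(b) velocity at apoapsis vₐ = 433.1 m/s
(c) semi-latus rectum p = 0.06048 AU
(d) specific energy ε = -1.003 MJ/kg
(e) orbital period T = 4.066 years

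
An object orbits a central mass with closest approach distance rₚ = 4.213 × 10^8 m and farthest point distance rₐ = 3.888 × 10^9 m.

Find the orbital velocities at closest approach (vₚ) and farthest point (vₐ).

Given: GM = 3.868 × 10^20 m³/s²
rₚ = 4.213 × 10^8 m
rₐ = 3.888 × 10^9 m
GM = 3.868 × 10^20 m³/s²
a = (rₚ + rₐ)/2 = 2.15465 × 10^9 m
Vis-viva: v² = GM (2/r − 1/a)
vₚ² = 3.868 × 10^20 × (4.74721 × 10^-9 − 4.64113 × 10^-10) = 1.6567 × 10^12 m²/s²
vₚ = 1.28713 × 10^6 m/s ≈ 1287 km/s
vₐ² = 3.868 × 10^20 × (5.14403 × 10^-10 − 4.64113 × 10^-10) = 1.94525 × 10^10 m²/s²
vₐ = 139472 m/s ≈ 139.5 km/s

Final answer: vₚ = 1287 km/s, vₐ = 139.5 km/s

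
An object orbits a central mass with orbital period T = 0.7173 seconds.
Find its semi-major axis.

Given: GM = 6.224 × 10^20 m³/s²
T = 0.7173 seconds
GM = 6.224 × 10^20 m³/s²
Kepler's third law: a³ = GM T² / (4π²)
T² = 0.514519 s²
a³ = (6.224 × 10^20) × 0.514519 / (4π²) = 8.11169 × 10^18 m³
a = (a³)^(1/3) = 2.00926 × 10^6 m ≈ 2.009 Mm

Final answer: 2.009 Mm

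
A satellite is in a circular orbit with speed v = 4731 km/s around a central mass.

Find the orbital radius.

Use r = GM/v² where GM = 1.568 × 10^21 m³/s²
v = 4731 km/s = 4.731 × 10^6 m/s
GM = 1.568 × 10^21 m³/s²
v² = 2.23824 × 10^13 m²/s²
r = GM/v² = (1.568 × 10^21) / (2.23824 × 10^13) = 7.00552 × 10^7 m ≈ 7.006 × 10^7 m

Final answer: 7.006 × 10^7 m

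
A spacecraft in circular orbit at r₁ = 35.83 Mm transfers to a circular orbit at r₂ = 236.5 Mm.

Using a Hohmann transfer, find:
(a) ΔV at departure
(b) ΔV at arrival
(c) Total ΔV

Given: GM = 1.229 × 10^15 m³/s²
r₁ = 35.83 Mm = 3.583 × 10^7 m
r₂ = 236.5 Mm = 2.365 × 10^8 m
GM = 1.229 × 10^15 m³/s²
Transfer ellipse: a_t = (r₁ + r₂)/2 = 1.36165 × 10^8 m
Circular speed at r₁: v₁ = √(GM/r₁) = 5856.69 m/s
Transfer speed at r₁ (periapsis): v₁ₜ = √(GM(2/r₁ − 1/a_t)) = 7718.54 m/s
(a) ΔV₁ = v₁ₜ − v₁ = 1861.85 m/s ≈ 1.862 km/s
Circular speed at r₂: v₂ = √(GM/r₂) = 2279.61 m/s
Transfer speed at r₂ (apoapsis): v₂ₜ = √(GM(2/r₂ − 1/a_t)) = 1169.37 m/s
(b) ΔV₂ = v₂ − v₂ₜ = 1110.24 m/s ≈ 1.11 km/s
(c) ΔV_total = ΔV₁ + ΔV₂ = 2972.09 m/s ≈ 2.972 km/s

Final answer:
(a) ΔV₁ = 1.862 km/s
(b) ΔV₂ = 1.11 km/s
(c) ΔV_total = 2.972 km/s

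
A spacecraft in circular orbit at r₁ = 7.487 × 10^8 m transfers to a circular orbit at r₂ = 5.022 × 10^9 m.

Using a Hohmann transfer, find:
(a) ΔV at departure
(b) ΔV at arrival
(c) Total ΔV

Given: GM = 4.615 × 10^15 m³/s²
r₁ = 7.487 × 10^8 m
r₂ = 5.022 × 10^9 m
GM = 4.615 × 10^15 m³/s²
Transfer ellipse: a_t = (r₁ + r₂)/2 = 2.88535 × 10^9 m
Circular speed at r₁: v₁ = √(GM/r₁) = 2482.74 m/s
Transfer speed at r₁ (periapsis): v₁ₜ = √(GM(2/r₁ − 1/a_t)) = 3275.45 m/s
(a) ΔV₁ = v₁ₜ − v₁ = 792.707 m/s ≈ 792.7 m/s
Circular speed at r₂: v₂ = √(GM/r₂) = 958.622 m/s
Transfer speed at r₂ (apoapsis): v₂ₜ = √(GM(2/r₂ − 1/a_t)) = 488.317 m/s
(b) ΔV₂ = v₂ − v₂ₜ = 470.305 m/s ≈ 470.3 m/s
(c) ΔV_total = ΔV₁ + ΔV₂ = 1263.01 m/s ≈ 1.263 km/s

Final answer:
(a) ΔV₁ = 792.7 m/s
(b) ΔV₂ = 470.3 m/s
(c) ΔV_total = 1.263 km/s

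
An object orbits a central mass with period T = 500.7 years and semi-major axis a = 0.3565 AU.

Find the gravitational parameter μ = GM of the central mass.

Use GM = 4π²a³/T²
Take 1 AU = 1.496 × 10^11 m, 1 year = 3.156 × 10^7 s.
T = 500.7 years = 1.58021 × 10^10 s
a = 0.3565 AU = 5.33324 × 10^10 m
a³ = 1.51696 × 10^32 m³
T² = 2.49706 × 10^20 s²
GM = 4π² × (1.51696 × 10^32) / (2.49706 × 10^20) = 2.3983 × 10^13 m³/s²
GM ≈ 2.398 × 10^13 m³/s²

Final answer: GM = 2.398 × 10^13 m³/s²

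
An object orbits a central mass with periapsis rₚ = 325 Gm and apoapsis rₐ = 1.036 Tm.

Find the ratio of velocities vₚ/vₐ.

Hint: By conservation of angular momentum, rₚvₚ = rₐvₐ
rₚ = 325 Gm = 3.25 × 10^11 m
rₐ = 1.036 Tm = 1.036 × 10^12 m
rₚvₚ = rₐvₐ  ⇒  vₚ/vₐ = rₐ/rₚ
vₚ/vₐ = (1.036 × 10^12) / (3.25 × 10^11) = 3.18769

Final answer: vₚ/vₐ = 3.188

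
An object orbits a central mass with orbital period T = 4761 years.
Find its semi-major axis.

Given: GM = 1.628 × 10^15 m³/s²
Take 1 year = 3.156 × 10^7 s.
T = 4761 years = 1.50257 × 10^11 s
GM = 1.628 × 10^15 m³/s²
Kepler's third law: a³ = GM T² / (4π²)
T² = 2.25772 × 10^22 s²
a³ = (1.628 × 10^15) × (2.25772 × 10^22) / (4π²) = 9.31033 × 10^35 m³
a = (a³)^(1/3) = 9.76461 × 10^11 m ≈ 976.5 Gm

Final answer: 976.5 Gm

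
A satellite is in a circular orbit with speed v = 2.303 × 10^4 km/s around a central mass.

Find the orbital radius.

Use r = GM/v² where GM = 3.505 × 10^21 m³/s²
v = 2.303 × 10^4 km/s = 2.303 × 10^7 m/s
GM = 3.505 × 10^21 m³/s²
v² = 5.30381 × 10^14 m²/s²
r = GM/v² = (3.505 × 10^21) / (5.30381 × 10^14) = 6.60846 × 10^6 m ≈ 6.608 × 10^6 m

Final answer: 6.608 × 10^6 m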